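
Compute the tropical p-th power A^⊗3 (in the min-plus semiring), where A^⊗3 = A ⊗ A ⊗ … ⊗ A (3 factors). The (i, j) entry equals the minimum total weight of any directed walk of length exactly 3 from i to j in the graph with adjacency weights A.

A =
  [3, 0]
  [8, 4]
A^⊗3 =
  [9, 6]
  [14, 11]

Each entry (A^⊗3)_ij equals the minimum over all length-3 walks i = v_0 → v_1 → … → v_3 = j of Σ_t A[v_t][v_{t+1}]. For example, for (i, j) = (0, 1) we minimise over 4 possible intermediate vertex sequences; the minimum is 6, attained along the walk 0 → 0 → 0 → 1.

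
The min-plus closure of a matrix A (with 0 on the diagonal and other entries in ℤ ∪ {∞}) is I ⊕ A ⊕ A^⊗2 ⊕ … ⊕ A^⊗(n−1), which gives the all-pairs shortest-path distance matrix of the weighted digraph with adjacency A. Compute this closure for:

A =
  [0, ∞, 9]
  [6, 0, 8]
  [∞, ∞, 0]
Closure =
  [0, ∞, 9]
  [6, 0, 8]
  [∞, ∞, 0]

This is the Floyd-Warshall all-pairs shortest-path computation. For each intermediate vertex k = 0, 1, …, 2, update dist[i][j] ← min(dist[i][j], dist[i][k] + dist[k][j]). The final matrix gives, for each (i, j), the minimum total weight of any directed path from i to j (possibly empty when i = j).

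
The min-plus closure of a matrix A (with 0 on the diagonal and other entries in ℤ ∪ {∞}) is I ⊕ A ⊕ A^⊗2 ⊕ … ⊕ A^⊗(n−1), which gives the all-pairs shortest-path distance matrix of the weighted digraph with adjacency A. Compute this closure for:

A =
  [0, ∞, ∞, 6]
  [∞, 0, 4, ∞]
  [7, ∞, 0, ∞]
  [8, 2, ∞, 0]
Closure =
  [0, 8, 12, 6]
  [11, 0, 4, 17]
  [7, 15, 0, 13]
  [8, 2, 6, 0]

This is the Floyd-Warshall all-pairs shortest-path computation. For each intermediate vertex k = 0, 1, …, 3, update dist[i][j] ← min(dist[i][j], dist[i][k] + dist[k][j]). The final matrix gives, for each (i, j), the minimum total weight of any directed path from i to j (possibly empty when i = j).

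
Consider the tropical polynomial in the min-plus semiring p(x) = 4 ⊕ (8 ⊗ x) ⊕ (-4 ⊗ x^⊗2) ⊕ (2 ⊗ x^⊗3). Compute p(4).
p(4) = 4

A tropical monomial a ⊗ x^⊗i evaluates to a + i · x. Evaluating each term at x = 4:
  Term 0 contributes 4 + 0 · 4 = 4
  Term 1 contributes 8 + 1 · 4 = 12
  Term 2 contributes -4 + 2 · 4 = 4
  Term 3 contributes 2 + 3 · 4 = 14
p(4) = ⊕ of these = min[4, 12, 4, 14] = 4.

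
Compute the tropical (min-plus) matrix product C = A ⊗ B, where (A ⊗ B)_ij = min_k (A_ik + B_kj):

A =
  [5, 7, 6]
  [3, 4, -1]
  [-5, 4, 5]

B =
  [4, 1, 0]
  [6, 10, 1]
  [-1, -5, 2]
A ⊗ B =
  [5, 1, 5]
  [-2, -6, 1]
  [-1, -4, -5]

Apply the min-plus product entry-by-entry:
  C[0][0] = min over k of (A[0][0] + B[0][0] = 5 + 4 = 9, A[0][1] + B[1][0] = 7 + 6 = 13, A[0][2] + B[2][0] = 6 + -1 = 5) = 5 (attained at k = 2)
  C[0][1] = min over k of (A[0][0] + B[0][1] = 5 + 1 = 6, A[0][1] + B[1][1] = 7 + 10 = 17, A[0][2] + B[2][1] = 6 + -5 = 1) = 1 (attained at k = 2)
  C[0][2] = min over k of (A[0][0] + B[0][2] = 5 + 0 = 5, A[0][1] + B[1][2] = 7 + 1 = 8, A[0][2] + B[2][2] = 6 + 2 = 8) = 5 (attained at k = 0)
  C[1][0] = min over k of (A[1][0] + B[0][0] = 3 + 4 = 7, A[1][1] + B[1][0] = 4 + 6 = 10, A[1][2] + B[2][0] = -1 + -1 = -2) = -2 (attained at k = 2)
  C[1][1] = min over k of (A[1][0] + B[0][1] = 3 + 1 = 4, A[1][1] + B[1][1] = 4 + 10 = 14, A[1][2] + B[2][1] = -1 + -5 = -6) = -6 (attained at k = 2)
  C[1][2] = min over k of (A[1][0] + B[0][2] = 3 + 0 = 3, A[1][1] + B[1][2] = 4 + 1 = 5, A[1][2] + B[2][2] = -1 + 2 = 1) = 1 (attained at k = 2)
  C[2][0] = min over k of (A[2][0] + B[0][0] = -5 + 4 = -1, A[2][1] + B[1][0] = 4 + 6 = 10, A[2][2] + B[2][0] = 5 + -1 = 4) = -1 (attained at k = 0)
  C[2][1] = min over k of (A[2][0] + B[0][1] = -5 + 1 = -4, A[2][1] + B[1][1] = 4 + 10 = 14, A[2][2] + B[2][1] = 5 + -5 = 0) = -4 (attained at k = 0)
  C[2][2] = min over k of (A[2][0] + B[0][2] = -5 + 0 = -5, A[2][1] + B[1][2] = 4 + 1 = 5, A[2][2] + B[2][2] = 5 + 2 = 7) = -5 (attained at k = 0)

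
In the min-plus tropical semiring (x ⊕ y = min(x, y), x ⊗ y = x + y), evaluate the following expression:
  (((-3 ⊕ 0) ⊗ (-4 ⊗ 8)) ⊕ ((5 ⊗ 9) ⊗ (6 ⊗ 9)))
(((-3 ⊕ 0) ⊗ (-4 ⊗ 8)) ⊕ ((5 ⊗ 9) ⊗ (6 ⊗ 9))) = 1

Expand innermost to outermost. Recall ⊕ takes the minimum of its arguments and ⊗ takes their sum. Working out the expression (((-3 ⊕ 0) ⊗ (-4 ⊗ 8)) ⊕ ((5 ⊗ 9) ⊗ (6 ⊗ 9))) gives 1.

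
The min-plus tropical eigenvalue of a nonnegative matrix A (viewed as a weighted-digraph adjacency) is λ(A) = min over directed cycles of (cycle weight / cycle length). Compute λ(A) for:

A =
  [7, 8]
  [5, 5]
λ(A) = 5

Enumerate directed cycles and compute their means (weight / length). Sample:
  cycle 0 → 0: weight = 7, length = 1, mean = 7/1 ≈ 7.000
  cycle 1 → 1: weight = 5, length = 1, mean = 5/1 ≈ 5.000
  cycle 0 → 1 → 0: weight = 13, length = 2, mean = 13/2 ≈ 6.500
  cycle 1 → 0 → 1: weight = 13, length = 2, mean = 13/2 ≈ 6.500
Minimum mean = 5.000, attained e.g. along the cycle 1 → 1 with weight 5 and length 1. So λ(A) = 5/1 = 5.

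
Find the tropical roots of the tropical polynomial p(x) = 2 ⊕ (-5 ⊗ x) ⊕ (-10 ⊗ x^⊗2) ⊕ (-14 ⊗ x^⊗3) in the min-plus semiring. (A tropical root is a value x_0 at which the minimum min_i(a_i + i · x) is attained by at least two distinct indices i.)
Roots: {4, 5, 7}

Each tropical root is a break point of the lower envelope of the lines y = a_i + i · x (there are 4 lines, with slopes 0, 1, ..., 3). Only the lines that attain the minimum somewhere contribute to roots; other lines are dominated. Here the surviving (envelope) indices are i = 3, i = 2, i = 1, i = 0.
Intersections between consecutive envelope lines give the roots: for adjacent envelope indices i < j the intersection is x = (a_i − a_j) / (j − i). Reading off the sorted break points: {4, 5, 7}.
Verification: at each break x_0, at least two indices attain the minimum of min_i(a_i + i · x_0).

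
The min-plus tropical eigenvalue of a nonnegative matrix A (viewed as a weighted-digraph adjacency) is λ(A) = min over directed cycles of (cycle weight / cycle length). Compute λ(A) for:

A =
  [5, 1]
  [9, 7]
λ(A) = 5

Enumerate directed cycles and compute their means (weight / length). Sample:
  cycle 0 → 0: weight = 5, length = 1, mean = 5/1 ≈ 5.000
  cycle 1 → 1: weight = 7, length = 1, mean = 7/1 ≈ 7.000
  cycle 0 → 1 → 0: weight = 10, length = 2, mean = 10/2 ≈ 5.000
  cycle 1 → 0 → 1: weight = 10, length = 2, mean = 10/2 ≈ 5.000
Minimum mean = 5.000, attained e.g. along the cycle 0 → 0 with weight 5 and length 1. So λ(A) = 5/1 = 5.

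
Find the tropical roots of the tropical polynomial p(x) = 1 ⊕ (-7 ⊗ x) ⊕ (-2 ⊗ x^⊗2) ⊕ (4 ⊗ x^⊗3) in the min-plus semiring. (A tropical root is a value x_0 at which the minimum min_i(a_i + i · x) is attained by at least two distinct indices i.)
Roots: {-6, -5, 8}

Each tropical root is a break point of the lower envelope of the lines y = a_i + i · x (there are 4 lines, with slopes 0, 1, ..., 3). Only the lines that attain the minimum somewhere contribute to roots; other lines are dominated. Here the surviving (envelope) indices are i = 3, i = 2, i = 1, i = 0.
Intersections between consecutive envelope lines give the roots: for adjacent envelope indices i < j the intersection is x = (a_i − a_j) / (j − i). Reading off the sorted break points: {-6, -5, 8}.
Verification: at each break x_0, at least two indices attain the minimum of min_i(a_i + i · x_0).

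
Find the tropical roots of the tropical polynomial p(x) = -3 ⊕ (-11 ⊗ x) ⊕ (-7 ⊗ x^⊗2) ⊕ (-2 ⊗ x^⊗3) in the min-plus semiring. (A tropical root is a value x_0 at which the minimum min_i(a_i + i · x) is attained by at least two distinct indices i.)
Roots: {-5, -4, 8}

Each tropical root is a break point of the lower envelope of the lines y = a_i + i · x (there are 4 lines, with slopes 0, 1, ..., 3). Only the lines that attain the minimum somewhere contribute to roots; other lines are dominated. Here the surviving (envelope) indices are i = 3, i = 2, i = 1, i = 0.
Intersections between consecutive envelope lines give the roots: for adjacent envelope indices i < j the intersection is x = (a_i − a_j) / (j − i). Reading off the sorted break points: {-5, -4, 8}.
Verification: at each break x_0, at least two indices attain the minimum of min_i(a_i + i · x_0).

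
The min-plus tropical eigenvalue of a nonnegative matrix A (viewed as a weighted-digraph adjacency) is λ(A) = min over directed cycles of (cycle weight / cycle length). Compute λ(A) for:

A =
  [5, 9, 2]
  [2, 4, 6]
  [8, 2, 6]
λ(A) = 2

Enumerate directed cycles and compute their means (weight / length). Sample:
  cycle 0 → 0: weight = 5, length = 1, mean = 5/1 ≈ 5.000
  cycle 1 → 1: weight = 4, length = 1, mean = 4/1 ≈ 4.000
  cycle 2 → 2: weight = 6, length = 1, mean = 6/1 ≈ 6.000
  cycle 0 → 1 → 0: weight = 11, length = 2, mean = 11/2 ≈ 5.500
  cycle 0 → 2 → 0: weight = 10, length = 2, mean = 10/2 ≈ 5.000
  cycle 1 → 0 → 1: weight = 11, length = 2, mean = 11/2 ≈ 5.500
Minimum mean = 2.000, attained e.g. along the cycle 0 → 2 → 1 → 0 with weight 6 and length 3. So λ(A) = 6/3 = 2.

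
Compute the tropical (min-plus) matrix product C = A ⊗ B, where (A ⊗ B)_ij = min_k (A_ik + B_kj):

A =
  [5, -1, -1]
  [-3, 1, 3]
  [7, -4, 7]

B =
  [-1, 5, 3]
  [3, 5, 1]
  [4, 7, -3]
A ⊗ B =
  [2, 4, -4]
  [-4, 2, 0]
  [-1, 1, -3]

Apply the min-plus product entry-by-entry:
  C[0][0] = min over k of (A[0][0] + B[0][0] = 5 + -1 = 4, A[0][1] + B[1][0] = -1 + 3 = 2, A[0][2] + B[2][0] = -1 + 4 = 3) = 2 (attained at k = 1)
  C[0][1] = min over k of (A[0][0] + B[0][1] = 5 + 5 = 10, A[0][1] + B[1][1] = -1 + 5 = 4, A[0][2] + B[2][1] = -1 + 7 = 6) = 4 (attained at k = 1)
  C[0][2] = min over k of (A[0][0] + B[0][2] = 5 + 3 = 8, A[0][1] + B[1][2] = -1 + 1 = 0, A[0][2] + B[2][2] = -1 + -3 = -4) = -4 (attained at k = 2)
  C[1][0] = min over k of (A[1][0] + B[0][0] = -3 + -1 = -4, A[1][1] + B[1][0] = 1 + 3 = 4, A[1][2] + B[2][0] = 3 + 4 = 7) = -4 (attained at k = 0)
  C[1][1] = min over k of (A[1][0] + B[0][1] = -3 + 5 = 2, A[1][1] + B[1][1] = 1 + 5 = 6, A[1][2] + B[2][1] = 3 + 7 = 10) = 2 (attained at k = 0)
  C[1][2] = min over k of (A[1][0] + B[0][2] = -3 + 3 = 0, A[1][1] + B[1][2] = 1 + 1 = 2, A[1][2] + B[2][2] = 3 + -3 = 0) = 0 (attained at k = 0)
  C[2][0] = min over k of (A[2][0] + B[0][0] = 7 + -1 = 6, A[2][1] + B[1][0] = -4 + 3 = -1, A[2][2] + B[2][0] = 7 + 4 = 11) = -1 (attained at k = 1)
  C[2][1] = min over k of (A[2][0] + B[0][1] = 7 + 5 = 12, A[2][1] + B[1][1] = -4 + 5 = 1, A[2][2] + B[2][1] = 7 + 7 = 14) = 1 (attained at k = 1)
  C[2][2] = min over k of (A[2][0] + B[0][2] = 7 + 3 = 10, A[2][1] + B[1][2] = -4 + 1 = -3, A[2][2] + B[2][2] = 7 + -3 = 4) = -3 (attained at k = 1)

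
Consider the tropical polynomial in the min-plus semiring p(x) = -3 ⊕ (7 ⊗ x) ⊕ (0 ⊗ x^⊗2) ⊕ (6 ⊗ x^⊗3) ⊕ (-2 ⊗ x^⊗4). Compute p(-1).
p(-1) = -6

A tropical monomial a ⊗ x^⊗i evaluates to a + i · x. Evaluating each term at x = -1:
  Term 0 contributes -3 + 0 · -1 = -3
  Term 1 contributes 7 + 1 · -1 = 6
  Term 2 contributes 0 + 2 · -1 = -2
  Term 3 contributes 6 + 3 · -1 = 3
  Term 4 contributes -2 + 4 · -1 = -6
p(-1) = ⊕ of these = min[-3, 6, -2, 3, -6] = -6.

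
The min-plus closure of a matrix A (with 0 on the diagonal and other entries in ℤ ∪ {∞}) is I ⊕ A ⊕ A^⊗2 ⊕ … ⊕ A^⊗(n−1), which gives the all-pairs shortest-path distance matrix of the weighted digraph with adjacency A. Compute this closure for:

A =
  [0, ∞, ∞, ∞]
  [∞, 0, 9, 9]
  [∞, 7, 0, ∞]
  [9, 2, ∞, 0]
Closure =
  [0, ∞, ∞, ∞]
  [18, 0, 9, 9]
  [25, 7, 0, 16]
  [9, 2, 11, 0]

This is the Floyd-Warshall all-pairs shortest-path computation. For each intermediate vertex k = 0, 1, …, 3, update dist[i][j] ← min(dist[i][j], dist[i][k] + dist[k][j]). The final matrix gives, for each (i, j), the minimum total weight of any directed path from i to j (possibly empty when i = j).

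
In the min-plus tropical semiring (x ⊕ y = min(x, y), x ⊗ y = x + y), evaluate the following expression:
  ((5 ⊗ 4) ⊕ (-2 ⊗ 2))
((5 ⊗ 4) ⊕ (-2 ⊗ 2)) = 0

Expand innermost to outermost. Recall ⊕ takes the minimum of its arguments and ⊗ takes their sum. Working out the expression ((5 ⊗ 4) ⊕ (-2 ⊗ 2)) gives 0.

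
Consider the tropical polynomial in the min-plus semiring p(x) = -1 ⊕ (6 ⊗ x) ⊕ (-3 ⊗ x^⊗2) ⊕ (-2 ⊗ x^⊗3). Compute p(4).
p(4) = -1

A tropical monomial a ⊗ x^⊗i evaluates to a + i · x. Evaluating each term at x = 4:
  Term 0 contributes -1 + 0 · 4 = -1
  Term 1 contributes 6 + 1 · 4 = 10
  Term 2 contributes -3 + 2 · 4 = 5
  Term 3 contributes -2 + 3 · 4 = 10
p(4) = ⊕ of these = min[-1, 10, 5, 10] = -1.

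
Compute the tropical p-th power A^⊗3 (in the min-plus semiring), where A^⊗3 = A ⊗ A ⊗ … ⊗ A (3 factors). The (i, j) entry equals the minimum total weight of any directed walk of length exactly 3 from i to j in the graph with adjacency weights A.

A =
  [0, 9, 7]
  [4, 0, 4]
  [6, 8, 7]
A^⊗3 =
  [0, 9, 7]
  [4, 0, 4]
  [6, 8, 12]

Each entry (A^⊗3)_ij equals the minimum over all length-3 walks i = v_0 → v_1 → … → v_3 = j of Σ_t A[v_t][v_{t+1}]. For example, for (i, j) = (0, 2) we minimise over 9 possible intermediate vertex sequences; the minimum is 7, attained along the walk 0 → 0 → 0 → 2.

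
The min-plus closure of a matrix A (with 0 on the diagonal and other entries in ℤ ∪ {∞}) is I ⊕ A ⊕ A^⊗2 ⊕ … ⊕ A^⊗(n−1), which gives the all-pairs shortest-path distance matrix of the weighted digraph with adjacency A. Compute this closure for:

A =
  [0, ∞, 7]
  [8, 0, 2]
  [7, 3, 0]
Closure =
  [0, 10, 7]
  [8, 0, 2]
  [7, 3, 0]

This is the Floyd-Warshall all-pairs shortest-path computation. For each intermediate vertex k = 0, 1, …, 2, update dist[i][j] ← min(dist[i][j], dist[i][k] + dist[k][j]). The final matrix gives, for each (i, j), the minimum total weight of any directed path from i to j (possibly empty when i = j).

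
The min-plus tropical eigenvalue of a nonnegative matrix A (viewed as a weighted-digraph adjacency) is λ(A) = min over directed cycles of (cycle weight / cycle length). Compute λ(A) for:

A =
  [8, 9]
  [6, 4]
λ(A) = 4

Enumerate directed cycles and compute their means (weight / length). Sample:
  cycle 0 → 0: weight = 8, length = 1, mean = 8/1 ≈ 8.000
  cycle 1 → 1: weight = 4, length = 1, mean = 4/1 ≈ 4.000
  cycle 0 → 1 → 0: weight = 15, length = 2, mean = 15/2 ≈ 7.500
  cycle 1 → 0 → 1: weight = 15, length = 2, mean = 15/2 ≈ 7.500
Minimum mean = 4.000, attained e.g. along the cycle 1 → 1 with weight 4 and length 1. So λ(A) = 4/1 = 4.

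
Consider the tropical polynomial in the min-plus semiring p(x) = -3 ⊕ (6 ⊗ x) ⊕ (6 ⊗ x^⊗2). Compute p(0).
p(0) = -3

A tropical monomial a ⊗ x^⊗i evaluates to a + i · x. Evaluating each term at x = 0:
  Term 0 contributes -3 + 0 · 0 = -3
  Term 1 contributes 6 + 1 · 0 = 6
  Term 2 contributes 6 + 2 · 0 = 6
p(0) = ⊕ of these = min[-3, 6, 6] = -3.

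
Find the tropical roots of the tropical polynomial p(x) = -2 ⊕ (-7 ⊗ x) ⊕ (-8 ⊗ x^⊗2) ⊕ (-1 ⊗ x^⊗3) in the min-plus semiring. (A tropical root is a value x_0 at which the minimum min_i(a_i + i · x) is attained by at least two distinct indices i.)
Roots: {-7, 1, 5}

Each tropical root is a break point of the lower envelope of the lines y = a_i + i · x (there are 4 lines, with slopes 0, 1, ..., 3). Only the lines that attain the minimum somewhere contribute to roots; other lines are dominated. Here the surviving (envelope) indices are i = 3, i = 2, i = 1, i = 0.
Intersections between consecutive envelope lines give the roots: for adjacent envelope indices i < j the intersection is x = (a_i − a_j) / (j − i). Reading off the sorted break points: {-7, 1, 5}.
Verification: at each break x_0, at least two indices attain the minimum of min_i(a_i + i · x_0).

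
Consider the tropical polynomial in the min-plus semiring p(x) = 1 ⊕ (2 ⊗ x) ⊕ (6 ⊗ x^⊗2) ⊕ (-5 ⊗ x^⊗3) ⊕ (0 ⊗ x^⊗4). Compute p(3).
p(3) = 1

A tropical monomial a ⊗ x^⊗i evaluates to a + i · x. Evaluating each term at x = 3:
  Term 0 contributes 1 + 0 · 3 = 1
  Term 1 contributes 2 + 1 · 3 = 5
  Term 2 contributes 6 + 2 · 3 = 12
  Term 3 contributes -5 + 3 · 3 = 4
  Term 4 contributes 0 + 4 · 3 = 12
p(3) = ⊕ of these = min[1, 5, 12, 4, 12] = 1.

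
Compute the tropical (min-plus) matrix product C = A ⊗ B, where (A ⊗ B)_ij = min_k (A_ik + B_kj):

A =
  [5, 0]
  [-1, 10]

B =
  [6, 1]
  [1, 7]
A ⊗ B =
  [1, 6]
  [5, 0]

Apply the min-plus product entry-by-entry:
  C[0][0] = min over k of (A[0][0] + B[0][0] = 5 + 6 = 11, A[0][1] + B[1][0] = 0 + 1 = 1) = 1 (attained at k = 1)
  C[0][1] = min over k of (A[0][0] + B[0][1] = 5 + 1 = 6, A[0][1] + B[1][1] = 0 + 7 = 7) = 6 (attained at k = 0)
  C[1][0] = min over k of (A[1][0] + B[0][0] = -1 + 6 = 5, A[1][1] + B[1][0] = 10 + 1 = 11) = 5 (attained at k = 0)
  C[1][1] = min over k of (A[1][0] + B[0][1] = -1 + 1 = 0, A[1][1] + B[1][1] = 10 + 7 = 17) = 0 (attained at k = 0)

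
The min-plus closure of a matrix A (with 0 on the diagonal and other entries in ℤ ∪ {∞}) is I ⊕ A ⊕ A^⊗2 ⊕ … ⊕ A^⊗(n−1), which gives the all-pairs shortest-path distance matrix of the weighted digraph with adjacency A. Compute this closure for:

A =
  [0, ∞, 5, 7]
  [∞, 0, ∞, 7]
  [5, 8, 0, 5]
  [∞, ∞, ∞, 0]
Closure =
  [0, 13, 5, 7]
  [∞, 0, ∞, 7]
  [5, 8, 0, 5]
  [∞, ∞, ∞, 0]

This is the Floyd-Warshall all-pairs shortest-path computation. For each intermediate vertex k = 0, 1, …, 3, update dist[i][j] ← min(dist[i][j], dist[i][k] + dist[k][j]). The final matrix gives, for each (i, j), the minimum total weight of any directed path from i to j (possibly empty when i = j).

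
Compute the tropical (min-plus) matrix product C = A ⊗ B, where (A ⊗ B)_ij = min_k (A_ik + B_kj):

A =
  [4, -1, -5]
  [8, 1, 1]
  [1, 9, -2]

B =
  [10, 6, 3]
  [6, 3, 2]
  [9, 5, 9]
A ⊗ B =
  [4, 0, 1]
  [7, 4, 3]
  [7, 3, 4]

Apply the min-plus product entry-by-entry:
  C[0][0] = min over k of (A[0][0] + B[0][0] = 4 + 10 = 14, A[0][1] + B[1][0] = -1 + 6 = 5, A[0][2] + B[2][0] = -5 + 9 = 4) = 4 (attained at k = 2)
  C[0][1] = min over k of (A[0][0] + B[0][1] = 4 + 6 = 10, A[0][1] + B[1][1] = -1 + 3 = 2, A[0][2] + B[2][1] = -5 + 5 = 0) = 0 (attained at k = 2)
  C[0][2] = min over k of (A[0][0] + B[0][2] = 4 + 3 = 7, A[0][1] + B[1][2] = -1 + 2 = 1, A[0][2] + B[2][2] = -5 + 9 = 4) = 1 (attained at k = 1)
  C[1][0] = min over k of (A[1][0] + B[0][0] = 8 + 10 = 18, A[1][1] + B[1][0] = 1 + 6 = 7, A[1][2] + B[2][0] = 1 + 9 = 10) = 7 (attained at k = 1)
  C[1][1] = min over k of (A[1][0] + B[0][1] = 8 + 6 = 14, A[1][1] + B[1][1] = 1 + 3 = 4, A[1][2] + B[2][1] = 1 + 5 = 6) = 4 (attained at k = 1)
  C[1][2] = min over k of (A[1][0] + B[0][2] = 8 + 3 = 11, A[1][1] + B[1][2] = 1 + 2 = 3, A[1][2] + B[2][2] = 1 + 9 = 10) = 3 (attained at k = 1)
  C[2][0] = min over k of (A[2][0] + B[0][0] = 1 + 10 = 11, A[2][1] + B[1][0] = 9 + 6 = 15, A[2][2] + B[2][0] = -2 + 9 = 7) = 7 (attained at k = 2)
  C[2][1] = min over k of (A[2][0] + B[0][1] = 1 + 6 = 7, A[2][1] + B[1][1] = 9 + 3 = 12, A[2][2] + B[2][1] = -2 + 5 = 3) = 3 (attained at k = 2)
  C[2][2] = min over k of (A[2][0] + B[0][2] = 1 + 3 = 4, A[2][1] + B[1][2] = 9 + 2 = 11, A[2][2] + B[2][2] = -2 + 9 = 7) = 4 (attained at k = 0)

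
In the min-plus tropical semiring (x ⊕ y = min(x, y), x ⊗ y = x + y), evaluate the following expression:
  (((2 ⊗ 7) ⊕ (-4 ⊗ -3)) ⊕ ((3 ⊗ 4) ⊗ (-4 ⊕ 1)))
(((2 ⊗ 7) ⊕ (-4 ⊗ -3)) ⊕ ((3 ⊗ 4) ⊗ (-4 ⊕ 1))) = -7

Expand innermost to outermost. Recall ⊕ takes the minimum of its arguments and ⊗ takes their sum. Working out the expression (((2 ⊗ 7) ⊕ (-4 ⊗ -3)) ⊕ ((3 ⊗ 4) ⊗ (-4 ⊕ 1))) gives -7.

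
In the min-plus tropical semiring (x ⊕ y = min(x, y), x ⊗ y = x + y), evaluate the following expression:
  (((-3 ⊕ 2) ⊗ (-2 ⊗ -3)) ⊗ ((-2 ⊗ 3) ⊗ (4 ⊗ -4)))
(((-3 ⊕ 2) ⊗ (-2 ⊗ -3)) ⊗ ((-2 ⊗ 3) ⊗ (4 ⊗ -4))) = -7

Expand innermost to outermost. Recall ⊕ takes the minimum of its arguments and ⊗ takes their sum. Working out the expression (((-3 ⊕ 2) ⊗ (-2 ⊗ -3)) ⊗ ((-2 ⊗ 3) ⊗ (4 ⊗ -4))) gives -7.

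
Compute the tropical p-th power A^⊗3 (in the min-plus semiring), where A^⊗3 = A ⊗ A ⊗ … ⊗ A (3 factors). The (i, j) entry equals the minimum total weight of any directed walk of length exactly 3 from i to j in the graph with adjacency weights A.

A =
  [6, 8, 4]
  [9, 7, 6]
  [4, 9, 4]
A^⊗3 =
  [12, 16, 12]
  [14, 18, 14]
  [12, 16, 12]

Each entry (A^⊗3)_ij equals the minimum over all length-3 walks i = v_0 → v_1 → … → v_3 = j of Σ_t A[v_t][v_{t+1}]. For example, for (i, j) = (0, 2) we minimise over 9 possible intermediate vertex sequences; the minimum is 12, attained along the walk 0 → 2 → 0 → 2.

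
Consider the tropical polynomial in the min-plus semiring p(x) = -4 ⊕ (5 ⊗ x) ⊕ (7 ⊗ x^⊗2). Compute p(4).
p(4) = -4

A tropical monomial a ⊗ x^⊗i evaluates to a + i · x. Evaluating each term at x = 4:
  Term 0 contributes -4 + 0 · 4 = -4
  Term 1 contributes 5 + 1 · 4 = 9
  Term 2 contributes 7 + 2 · 4 = 15
p(4) = ⊕ of these = min[-4, 9, 15] = -4.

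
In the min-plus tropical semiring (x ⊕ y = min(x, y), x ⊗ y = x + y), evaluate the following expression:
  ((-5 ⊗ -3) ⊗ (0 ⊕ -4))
((-5 ⊗ -3) ⊗ (0 ⊕ -4)) = -12

Expand innermost to outermost. Recall ⊕ takes the minimum of its arguments and ⊗ takes their sum. Working out the expression ((-5 ⊗ -3) ⊗ (0 ⊕ -4)) gives -12.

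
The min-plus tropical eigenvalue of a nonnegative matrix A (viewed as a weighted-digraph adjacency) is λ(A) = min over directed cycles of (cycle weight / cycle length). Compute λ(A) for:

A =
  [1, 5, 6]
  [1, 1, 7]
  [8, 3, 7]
λ(A) = 1

Enumerate directed cycles and compute their means (weight / length). Sample:
  cycle 0 → 0: weight = 1, length = 1, mean = 1/1 ≈ 1.000
  cycle 1 → 1: weight = 1, length = 1, mean = 1/1 ≈ 1.000
  cycle 2 → 2: weight = 7, length = 1, mean = 7/1 ≈ 7.000
  cycle 0 → 1 → 0: weight = 6, length = 2, mean = 6/2 ≈ 3.000
  cycle 0 → 2 → 0: weight = 14, length = 2, mean = 14/2 ≈ 7.000
  cycle 1 → 0 → 1: weight = 6, length = 2, mean = 6/2 ≈ 3.000
Minimum mean = 1.000, attained e.g. along the cycle 0 → 0 with weight 1 and length 1. So λ(A) = 1/1 = 1.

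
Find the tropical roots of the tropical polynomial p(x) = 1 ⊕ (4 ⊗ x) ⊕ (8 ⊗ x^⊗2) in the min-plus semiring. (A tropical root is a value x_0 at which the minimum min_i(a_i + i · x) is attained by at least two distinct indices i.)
Roots: {-4, -3}

Each tropical root is a break point of the lower envelope of the lines y = a_i + i · x (there are 3 lines, with slopes 0, 1, ..., 2). Only the lines that attain the minimum somewhere contribute to roots; other lines are dominated. Here the surviving (envelope) indices are i = 2, i = 1, i = 0.
Intersections between consecutive envelope lines give the roots: for adjacent envelope indices i < j the intersection is x = (a_i − a_j) / (j − i). Reading off the sorted break points: {-4, -3}.
Verification: at each break x_0, at least two indices attain the minimum of min_i(a_i + i · x_0).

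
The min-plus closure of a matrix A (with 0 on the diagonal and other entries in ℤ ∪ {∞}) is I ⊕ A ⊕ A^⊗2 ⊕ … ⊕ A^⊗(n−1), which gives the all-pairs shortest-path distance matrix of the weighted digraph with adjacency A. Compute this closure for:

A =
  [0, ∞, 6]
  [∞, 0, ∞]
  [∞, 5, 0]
Closure =
  [0, 11, 6]
  [∞, 0, ∞]
  [∞, 5, 0]

This is the Floyd-Warshall all-pairs shortest-path computation. For each intermediate vertex k = 0, 1, …, 2, update dist[i][j] ← min(dist[i][j], dist[i][k] + dist[k][j]). The final matrix gives, for each (i, j), the minimum total weight of any directed path from i to j (possibly empty when i = j).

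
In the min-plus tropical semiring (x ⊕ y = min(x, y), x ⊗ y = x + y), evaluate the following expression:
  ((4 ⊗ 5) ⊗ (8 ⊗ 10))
((4 ⊗ 5) ⊗ (8 ⊗ 10)) = 27

Expand innermost to outermost. Recall ⊕ takes the minimum of its arguments and ⊗ takes their sum. Working out the expression ((4 ⊗ 5) ⊗ (8 ⊗ 10)) gives 27.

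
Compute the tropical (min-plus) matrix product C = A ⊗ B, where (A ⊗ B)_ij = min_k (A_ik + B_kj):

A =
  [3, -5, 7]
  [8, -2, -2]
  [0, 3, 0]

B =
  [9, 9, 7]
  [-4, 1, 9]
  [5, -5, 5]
A ⊗ B =
  [-9, -4, 4]
  [-6, -7, 3]
  [-1, -5, 5]

Apply the min-plus product entry-by-entry:
  C[0][0] = min over k of (A[0][0] + B[0][0] = 3 + 9 = 12, A[0][1] + B[1][0] = -5 + -4 = -9, A[0][2] + B[2][0] = 7 + 5 = 12) = -9 (attained at k = 1)
  C[0][1] = min over k of (A[0][0] + B[0][1] = 3 + 9 = 12, A[0][1] + B[1][1] = -5 + 1 = -4, A[0][2] + B[2][1] = 7 + -5 = 2) = -4 (attained at k = 1)
  C[0][2] = min over k of (A[0][0] + B[0][2] = 3 + 7 = 10, A[0][1] + B[1][2] = -5 + 9 = 4, A[0][2] + B[2][2] = 7 + 5 = 12) = 4 (attained at k = 1)
  C[1][0] = min over k of (A[1][0] + B[0][0] = 8 + 9 = 17, A[1][1] + B[1][0] = -2 + -4 = -6, A[1][2] + B[2][0] = -2 + 5 = 3) = -6 (attained at k = 1)
  C[1][1] = min over k of (A[1][0] + B[0][1] = 8 + 9 = 17, A[1][1] + B[1][1] = -2 + 1 = -1, A[1][2] + B[2][1] = -2 + -5 = -7) = -7 (attained at k = 2)
  C[1][2] = min over k of (A[1][0] + B[0][2] = 8 + 7 = 15, A[1][1] + B[1][2] = -2 + 9 = 7, A[1][2] + B[2][2] = -2 + 5 = 3) = 3 (attained at k = 2)
  C[2][0] = min over k of (A[2][0] + B[0][0] = 0 + 9 = 9, A[2][1] + B[1][0] = 3 + -4 = -1, A[2][2] + B[2][0] = 0 + 5 = 5) = -1 (attained at k = 1)
  C[2][1] = min over k of (A[2][0] + B[0][1] = 0 + 9 = 9, A[2][1] + B[1][1] = 3 + 1 = 4, A[2][2] + B[2][1] = 0 + -5 = -5) = -5 (attained at k = 2)
  C[2][2] = min over k of (A[2][0] + B[0][2] = 0 + 7 = 7, A[2][1] + B[1][2] = 3 + 9 = 12, A[2][2] + B[2][2] = 0 + 5 = 5) = 5 (attained at k = 2)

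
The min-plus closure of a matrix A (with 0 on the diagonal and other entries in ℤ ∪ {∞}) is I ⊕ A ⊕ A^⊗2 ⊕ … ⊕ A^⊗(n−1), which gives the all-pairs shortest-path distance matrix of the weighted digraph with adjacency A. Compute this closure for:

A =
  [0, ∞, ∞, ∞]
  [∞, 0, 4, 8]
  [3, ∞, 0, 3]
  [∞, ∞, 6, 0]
Closure =
  [0, ∞, ∞, ∞]
  [7, 0, 4, 7]
  [3, ∞, 0, 3]
  [9, ∞, 6, 0]

This is the Floyd-Warshall all-pairs shortest-path computation. For each intermediate vertex k = 0, 1, …, 3, update dist[i][j] ← min(dist[i][j], dist[i][k] + dist[k][j]). The final matrix gives, for each (i, j), the minimum total weight of any directed path from i to j (possibly empty when i = j).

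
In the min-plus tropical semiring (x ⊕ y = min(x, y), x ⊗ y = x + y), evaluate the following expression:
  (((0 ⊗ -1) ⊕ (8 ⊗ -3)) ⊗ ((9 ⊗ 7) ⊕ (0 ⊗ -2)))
(((0 ⊗ -1) ⊕ (8 ⊗ -3)) ⊗ ((9 ⊗ 7) ⊕ (0 ⊗ -2))) = -3

Expand innermost to outermost. Recall ⊕ takes the minimum of its arguments and ⊗ takes their sum. Working out the expression (((0 ⊗ -1) ⊕ (8 ⊗ -3)) ⊗ ((9 ⊗ 7) ⊕ (0 ⊗ -2))) gives -3.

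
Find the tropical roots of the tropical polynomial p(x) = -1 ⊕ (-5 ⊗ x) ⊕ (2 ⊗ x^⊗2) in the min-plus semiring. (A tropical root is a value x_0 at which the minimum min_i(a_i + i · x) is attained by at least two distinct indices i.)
Roots: {-7, 4}

Each tropical root is a break point of the lower envelope of the lines y = a_i + i · x (there are 3 lines, with slopes 0, 1, ..., 2). Only the lines that attain the minimum somewhere contribute to roots; other lines are dominated. Here the surviving (envelope) indices are i = 2, i = 1, i = 0.
Intersections between consecutive envelope lines give the roots: for adjacent envelope indices i < j the intersection is x = (a_i − a_j) / (j − i). Reading off the sorted break points: {-7, 4}.
Verification: at each break x_0, at least two indices attain the minimum of min_i(a_i + i · x_0).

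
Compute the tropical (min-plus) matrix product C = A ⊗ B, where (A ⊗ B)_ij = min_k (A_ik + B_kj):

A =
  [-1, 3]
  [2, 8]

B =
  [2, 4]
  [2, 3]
A ⊗ B =
  [1, 3]
  [4, 6]

Apply the min-plus product entry-by-entry:
  C[0][0] = min over k of (A[0][0] + B[0][0] = -1 + 2 = 1, A[0][1] + B[1][0] = 3 + 2 = 5) = 1 (attained at k = 0)
  C[0][1] = min over k of (A[0][0] + B[0][1] = -1 + 4 = 3, A[0][1] + B[1][1] = 3 + 3 = 6) = 3 (attained at k = 0)
  C[1][0] = min over k of (A[1][0] + B[0][0] = 2 + 2 = 4, A[1][1] + B[1][0] = 8 + 2 = 10) = 4 (attained at k = 0)
  C[1][1] = min over k of (A[1][0] + B[0][1] = 2 + 4 = 6, A[1][1] + B[1][1] = 8 + 3 = 11) = 6 (attained at k = 0)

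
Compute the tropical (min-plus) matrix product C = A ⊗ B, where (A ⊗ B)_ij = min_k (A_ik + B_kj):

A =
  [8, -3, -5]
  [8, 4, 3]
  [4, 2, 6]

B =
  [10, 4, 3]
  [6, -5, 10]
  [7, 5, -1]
A ⊗ B =
  [2, -8, -6]
  [10, -1, 2]
  [8, -3, 5]

Apply the min-plus product entry-by-entry:
  C[0][0] = min over k of (A[0][0] + B[0][0] = 8 + 10 = 18, A[0][1] + B[1][0] = -3 + 6 = 3, A[0][2] + B[2][0] = -5 + 7 = 2) = 2 (attained at k = 2)
  C[0][1] = min over k of (A[0][0] + B[0][1] = 8 + 4 = 12, A[0][1] + B[1][1] = -3 + -5 = -8, A[0][2] + B[2][1] = -5 + 5 = 0) = -8 (attained at k = 1)
  C[0][2] = min over k of (A[0][0] + B[0][2] = 8 + 3 = 11, A[0][1] + B[1][2] = -3 + 10 = 7, A[0][2] + B[2][2] = -5 + -1 = -6) = -6 (attained at k = 2)
  C[1][0] = min over k of (A[1][0] + B[0][0] = 8 + 10 = 18, A[1][1] + B[1][0] = 4 + 6 = 10, A[1][2] + B[2][0] = 3 + 7 = 10) = 10 (attained at k = 1)
  C[1][1] = min over k of (A[1][0] + B[0][1] = 8 + 4 = 12, A[1][1] + B[1][1] = 4 + -5 = -1, A[1][2] + B[2][1] = 3 + 5 = 8) = -1 (attained at k = 1)
  C[1][2] = min over k of (A[1][0] + B[0][2] = 8 + 3 = 11, A[1][1] + B[1][2] = 4 + 10 = 14, A[1][2] + B[2][2] = 3 + -1 = 2) = 2 (attained at k = 2)
  C[2][0] = min over k of (A[2][0] + B[0][0] = 4 + 10 = 14, A[2][1] + B[1][0] = 2 + 6 = 8, A[2][2] + B[2][0] = 6 + 7 = 13) = 8 (attained at k = 1)
  C[2][1] = min over k of (A[2][0] + B[0][1] = 4 + 4 = 8, A[2][1] + B[1][1] = 2 + -5 = -3, A[2][2] + B[2][1] = 6 + 5 = 11) = -3 (attained at k = 1)
  C[2][2] = min over k of (A[2][0] + B[0][2] = 4 + 3 = 7, A[2][1] + B[1][2] = 2 + 10 = 12, A[2][2] + B[2][2] = 6 + -1 = 5) = 5 (attained at k = 2)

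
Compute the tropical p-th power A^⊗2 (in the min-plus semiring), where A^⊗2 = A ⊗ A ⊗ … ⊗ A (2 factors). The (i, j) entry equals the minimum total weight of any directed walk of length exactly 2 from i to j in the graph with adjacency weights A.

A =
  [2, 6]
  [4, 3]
A^⊗2 =
  [4, 8]
  [6, 6]

Each entry (A^⊗2)_ij equals the minimum over all length-2 walks i = v_0 → v_1 → … → v_2 = j of Σ_t A[v_t][v_{t+1}]. For example, for (i, j) = (0, 1) we minimise over 2 possible intermediate vertex sequences; the minimum is 8, attained along the walk 0 → 0 → 1.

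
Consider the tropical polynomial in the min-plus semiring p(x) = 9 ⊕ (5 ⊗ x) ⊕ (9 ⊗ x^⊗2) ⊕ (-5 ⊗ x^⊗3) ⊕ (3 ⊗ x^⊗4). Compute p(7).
p(7) = 9

A tropical monomial a ⊗ x^⊗i evaluates to a + i · x. Evaluating each term at x = 7:
  Term 0 contributes 9 + 0 · 7 = 9
  Term 1 contributes 5 + 1 · 7 = 12
  Term 2 contributes 9 + 2 · 7 = 23
  Term 3 contributes -5 + 3 · 7 = 16
  Term 4 contributes 3 + 4 · 7 = 31
p(7) = ⊕ of these = min[9, 12, 23, 16, 31] = 9.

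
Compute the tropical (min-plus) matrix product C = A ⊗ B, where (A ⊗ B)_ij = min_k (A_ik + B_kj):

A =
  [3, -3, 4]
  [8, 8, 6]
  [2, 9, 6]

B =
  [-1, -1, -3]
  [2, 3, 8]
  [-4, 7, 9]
A ⊗ B =
  [-1, 0, 0]
  [2, 7, 5]
  [1, 1, -1]

Apply the min-plus product entry-by-entry:
  C[0][0] = min over k of (A[0][0] + B[0][0] = 3 + -1 = 2, A[0][1] + B[1][0] = -3 + 2 = -1, A[0][2] + B[2][0] = 4 + -4 = 0) = -1 (attained at k = 1)
  C[0][1] = min over k of (A[0][0] + B[0][1] = 3 + -1 = 2, A[0][1] + B[1][1] = -3 + 3 = 0, A[0][2] + B[2][1] = 4 + 7 = 11) = 0 (attained at k = 1)
  C[0][2] = min over k of (A[0][0] + B[0][2] = 3 + -3 = 0, A[0][1] + B[1][2] = -3 + 8 = 5, A[0][2] + B[2][2] = 4 + 9 = 13) = 0 (attained at k = 0)
  C[1][0] = min over k of (A[1][0] + B[0][0] = 8 + -1 = 7, A[1][1] + B[1][0] = 8 + 2 = 10, A[1][2] + B[2][0] = 6 + -4 = 2) = 2 (attained at k = 2)
  C[1][1] = min over k of (A[1][0] + B[0][1] = 8 + -1 = 7, A[1][1] + B[1][1] = 8 + 3 = 11, A[1][2] + B[2][1] = 6 + 7 = 13) = 7 (attained at k = 0)
  C[1][2] = min over k of (A[1][0] + B[0][2] = 8 + -3 = 5, A[1][1] + B[1][2] = 8 + 8 = 16, A[1][2] + B[2][2] = 6 + 9 = 15) = 5 (attained at k = 0)
  C[2][0] = min over k of (A[2][0] + B[0][0] = 2 + -1 = 1, A[2][1] + B[1][0] = 9 + 2 = 11, A[2][2] + B[2][0] = 6 + -4 = 2) = 1 (attained at k = 0)
  C[2][1] = min over k of (A[2][0] + B[0][1] = 2 + -1 = 1, A[2][1] + B[1][1] = 9 + 3 = 12, A[2][2] + B[2][1] = 6 + 7 = 13) = 1 (attained at k = 0)
  C[2][2] = min over k of (A[2][0] + B[0][2] = 2 + -3 = -1, A[2][1] + B[1][2] = 9 + 8 = 17, A[2][2] + B[2][2] = 6 + 9 = 15) = -1 (attained at k = 0)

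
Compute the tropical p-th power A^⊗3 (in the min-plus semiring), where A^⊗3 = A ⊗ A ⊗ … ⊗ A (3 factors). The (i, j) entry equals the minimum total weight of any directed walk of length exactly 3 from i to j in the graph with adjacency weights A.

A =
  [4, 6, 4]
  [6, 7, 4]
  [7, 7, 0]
A^⊗3 =
  [11, 11, 4]
  [11, 11, 4]
  [7, 7, 0]

Each entry (A^⊗3)_ij equals the minimum over all length-3 walks i = v_0 → v_1 → … → v_3 = j of Σ_t A[v_t][v_{t+1}]. For example, for (i, j) = (0, 2) we minimise over 9 possible intermediate vertex sequences; the minimum is 4, attained along the walk 0 → 2 → 2 → 2.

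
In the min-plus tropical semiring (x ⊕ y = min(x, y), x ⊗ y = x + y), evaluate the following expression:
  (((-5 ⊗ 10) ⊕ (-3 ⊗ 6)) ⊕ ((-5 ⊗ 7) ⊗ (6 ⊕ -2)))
(((-5 ⊗ 10) ⊕ (-3 ⊗ 6)) ⊕ ((-5 ⊗ 7) ⊗ (6 ⊕ -2))) = 0

Expand innermost to outermost. Recall ⊕ takes the minimum of its arguments and ⊗ takes their sum. Working out the expression (((-5 ⊗ 10) ⊕ (-3 ⊗ 6)) ⊕ ((-5 ⊗ 7) ⊗ (6 ⊕ -2))) gives 0.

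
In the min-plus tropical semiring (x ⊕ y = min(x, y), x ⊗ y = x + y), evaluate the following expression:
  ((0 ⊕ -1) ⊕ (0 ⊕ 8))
((0 ⊕ -1) ⊕ (0 ⊕ 8)) = -1

Expand innermost to outermost. Recall ⊕ takes the minimum of its arguments and ⊗ takes their sum. Working out the expression ((0 ⊕ -1) ⊕ (0 ⊕ 8)) gives -1.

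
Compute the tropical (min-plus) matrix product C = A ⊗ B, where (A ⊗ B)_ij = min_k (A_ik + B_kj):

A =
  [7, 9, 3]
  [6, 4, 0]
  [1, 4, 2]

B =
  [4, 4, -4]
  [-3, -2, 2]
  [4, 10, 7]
A ⊗ B =
  [6, 7, 3]
  [1, 2, 2]
  [1, 2, -3]

Apply the min-plus product entry-by-entry:
  C[0][0] = min over k of (A[0][0] + B[0][0] = 7 + 4 = 11, A[0][1] + B[1][0] = 9 + -3 = 6, A[0][2] + B[2][0] = 3 + 4 = 7) = 6 (attained at k = 1)
  C[0][1] = min over k of (A[0][0] + B[0][1] = 7 + 4 = 11, A[0][1] + B[1][1] = 9 + -2 = 7, A[0][2] + B[2][1] = 3 + 10 = 13) = 7 (attained at k = 1)
  C[0][2] = min over k of (A[0][0] + B[0][2] = 7 + -4 = 3, A[0][1] + B[1][2] = 9 + 2 = 11, A[0][2] + B[2][2] = 3 + 7 = 10) = 3 (attained at k = 0)
  C[1][0] = min over k of (A[1][0] + B[0][0] = 6 + 4 = 10, A[1][1] + B[1][0] = 4 + -3 = 1, A[1][2] + B[2][0] = 0 + 4 = 4) = 1 (attained at k = 1)
  C[1][1] = min over k of (A[1][0] + B[0][1] = 6 + 4 = 10, A[1][1] + B[1][1] = 4 + -2 = 2, A[1][2] + B[2][1] = 0 + 10 = 10) = 2 (attained at k = 1)
  C[1][2] = min over k of (A[1][0] + B[0][2] = 6 + -4 = 2, A[1][1] + B[1][2] = 4 + 2 = 6, A[1][2] + B[2][2] = 0 + 7 = 7) = 2 (attained at k = 0)
  C[2][0] = min over k of (A[2][0] + B[0][0] = 1 + 4 = 5, A[2][1] + B[1][0] = 4 + -3 = 1, A[2][2] + B[2][0] = 2 + 4 = 6) = 1 (attained at k = 1)
  C[2][1] = min over k of (A[2][0] + B[0][1] = 1 + 4 = 5, A[2][1] + B[1][1] = 4 + -2 = 2, A[2][2] + B[2][1] = 2 + 10 = 12) = 2 (attained at k = 1)
  C[2][2] = min over k of (A[2][0] + B[0][2] = 1 + -4 = -3, A[2][1] + B[1][2] = 4 + 2 = 6, A[2][2] + B[2][2] = 2 + 7 = 9) = -3 (attained at k = 0)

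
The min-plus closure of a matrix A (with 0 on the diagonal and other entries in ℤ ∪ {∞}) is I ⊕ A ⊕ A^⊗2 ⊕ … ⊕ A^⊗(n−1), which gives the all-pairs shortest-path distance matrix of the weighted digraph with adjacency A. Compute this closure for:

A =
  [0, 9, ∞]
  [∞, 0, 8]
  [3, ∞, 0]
Closure =
  [0, 9, 17]
  [11, 0, 8]
  [3, 12, 0]

This is the Floyd-Warshall all-pairs shortest-path computation. For each intermediate vertex k = 0, 1, …, 2, update dist[i][j] ← min(dist[i][j], dist[i][k] + dist[k][j]). The final matrix gives, for each (i, j), the minimum total weight of any directed path from i to j (possibly empty when i = j).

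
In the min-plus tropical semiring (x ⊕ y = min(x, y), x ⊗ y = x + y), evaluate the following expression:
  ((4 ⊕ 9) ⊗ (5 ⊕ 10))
((4 ⊕ 9) ⊗ (5 ⊕ 10)) = 9

Expand innermost to outermost. Recall ⊕ takes the minimum of its arguments and ⊗ takes their sum. Working out the expression ((4 ⊕ 9) ⊗ (5 ⊕ 10)) gives 9.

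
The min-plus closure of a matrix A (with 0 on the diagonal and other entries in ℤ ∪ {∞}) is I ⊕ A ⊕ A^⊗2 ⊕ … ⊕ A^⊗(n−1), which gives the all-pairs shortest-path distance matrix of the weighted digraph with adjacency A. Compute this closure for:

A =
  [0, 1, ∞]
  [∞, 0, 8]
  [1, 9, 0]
Closure =
  [0, 1, 9]
  [9, 0, 8]
  [1, 2, 0]

This is the Floyd-Warshall all-pairs shortest-path computation. For each intermediate vertex k = 0, 1, …, 2, update dist[i][j] ← min(dist[i][j], dist[i][k] + dist[k][j]). The final matrix gives, for each (i, j), the minimum total weight of any directed path from i to j (possibly empty when i = j).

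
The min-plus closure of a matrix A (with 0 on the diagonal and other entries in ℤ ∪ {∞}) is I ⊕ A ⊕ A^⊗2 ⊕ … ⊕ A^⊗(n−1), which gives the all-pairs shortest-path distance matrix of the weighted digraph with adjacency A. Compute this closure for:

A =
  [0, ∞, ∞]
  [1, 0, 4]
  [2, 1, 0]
Closure =
  [0, ∞, ∞]
  [1, 0, 4]
  [2, 1, 0]

This is the Floyd-Warshall all-pairs shortest-path computation. For each intermediate vertex k = 0, 1, …, 2, update dist[i][j] ← min(dist[i][j], dist[i][k] + dist[k][j]). The final matrix gives, for each (i, j), the minimum total weight of any directed path from i to j (possibly empty when i = j).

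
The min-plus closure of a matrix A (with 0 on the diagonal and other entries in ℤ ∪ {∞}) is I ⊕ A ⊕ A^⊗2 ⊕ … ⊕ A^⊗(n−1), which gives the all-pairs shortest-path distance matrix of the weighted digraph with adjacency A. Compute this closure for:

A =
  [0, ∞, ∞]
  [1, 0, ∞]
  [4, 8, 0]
Closure =
  [0, ∞, ∞]
  [1, 0, ∞]
  [4, 8, 0]

This is the Floyd-Warshall all-pairs shortest-path computation. For each intermediate vertex k = 0, 1, …, 2, update dist[i][j] ← min(dist[i][j], dist[i][k] + dist[k][j]). The final matrix gives, for each (i, j), the minimum total weight of any directed path from i to j (possibly empty when i = j).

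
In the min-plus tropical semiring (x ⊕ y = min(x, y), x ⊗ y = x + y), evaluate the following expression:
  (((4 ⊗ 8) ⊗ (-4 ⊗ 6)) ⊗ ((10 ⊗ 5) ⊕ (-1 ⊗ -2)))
(((4 ⊗ 8) ⊗ (-4 ⊗ 6)) ⊗ ((10 ⊗ 5) ⊕ (-1 ⊗ -2))) = 11

Expand innermost to outermost. Recall ⊕ takes the minimum of its arguments and ⊗ takes their sum. Working out the expression (((4 ⊗ 8) ⊗ (-4 ⊗ 6)) ⊗ ((10 ⊗ 5) ⊕ (-1 ⊗ -2))) gives 11.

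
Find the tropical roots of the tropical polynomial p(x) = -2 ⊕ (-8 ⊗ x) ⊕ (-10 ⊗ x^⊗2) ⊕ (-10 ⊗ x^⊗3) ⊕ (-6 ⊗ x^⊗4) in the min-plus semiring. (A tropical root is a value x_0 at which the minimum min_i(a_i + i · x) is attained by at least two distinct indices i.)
Roots: {-4, 0, 2, 6}

Each tropical root is a break point of the lower envelope of the lines y = a_i + i · x (there are 5 lines, with slopes 0, 1, ..., 4). Only the lines that attain the minimum somewhere contribute to roots; other lines are dominated. Here the surviving (envelope) indices are i = 4, i = 3, i = 2, i = 1, i = 0.
Intersections between consecutive envelope lines give the roots: for adjacent envelope indices i < j the intersection is x = (a_i − a_j) / (j − i). Reading off the sorted break points: {-4, 0, 2, 6}.
Verification: at each break x_0, at least two indices attain the minimum of min_i(a_i + i · x_0).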